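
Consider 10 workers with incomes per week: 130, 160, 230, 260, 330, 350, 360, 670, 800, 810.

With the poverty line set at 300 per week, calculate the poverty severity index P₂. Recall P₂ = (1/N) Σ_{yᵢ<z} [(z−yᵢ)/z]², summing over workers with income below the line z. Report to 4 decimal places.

0.0611

Poor units: 130, 160, 230, 260 (q = 4 of N = 10).
Gap ratios (z−y)/z: (300−130)/300 = 0.5667; (300−160)/300 = 0.4667; (300−230)/300 = 0.2333; (300−260)/300 = 0.1333.
Squared: 0.3211; 0.2178; 0.0544; 0.0178.
Sum = 0.611111; P₂ = 0.611111 / 10 = 0.0611.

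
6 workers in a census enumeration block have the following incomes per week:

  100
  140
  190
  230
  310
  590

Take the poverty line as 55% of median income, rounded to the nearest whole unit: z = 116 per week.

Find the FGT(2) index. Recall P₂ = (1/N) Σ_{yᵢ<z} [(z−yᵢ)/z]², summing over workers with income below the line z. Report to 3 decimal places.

Poor units: 100 (q = 1 of N = 6).
Shortfall ratios: (116−100)/116 = 0.1379.
Squared: 0.0190.
Sum = 0.019025; P₂ = 0.019025 / 6 = 0.003.

0.003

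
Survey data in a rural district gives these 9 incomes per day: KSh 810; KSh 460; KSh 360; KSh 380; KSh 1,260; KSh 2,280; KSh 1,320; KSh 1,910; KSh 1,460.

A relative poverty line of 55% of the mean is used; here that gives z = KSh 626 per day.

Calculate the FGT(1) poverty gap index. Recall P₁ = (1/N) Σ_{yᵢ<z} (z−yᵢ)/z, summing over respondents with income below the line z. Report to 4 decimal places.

0.1203

Poor units: KSh 360, KSh 380, KSh 460 (q = 3 of N = 9).
Gap ratios (z−y)/z: (626−360)/626 = 0.4249; (626−380)/626 = 0.3930; (626−460)/626 = 0.2652.
Σ = 1.083067. Dividing by the full population N = 9 gives P₁ = 0.1203.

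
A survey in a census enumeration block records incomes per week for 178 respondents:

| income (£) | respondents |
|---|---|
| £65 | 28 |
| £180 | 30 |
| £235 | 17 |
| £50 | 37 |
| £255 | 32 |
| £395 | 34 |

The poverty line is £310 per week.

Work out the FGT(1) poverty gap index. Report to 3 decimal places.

Below the line: 37×£50, 28×£65, 30×£180, 17×£235, 32×£255 (q = 144 of N = 178).
Normalized shortfalls: (310−50)/310 = 0.8387 (×37); (310−65)/310 = 0.7903 (×28); (310−180)/310 = 0.4194 (×30); (310−235)/310 = 0.2419 (×17); (310−255)/310 = 0.1774 (×32).
Sum of shortfalls = 75.532258; P₁ averages over all N: 75.532258 / 178 = 0.424.

0.424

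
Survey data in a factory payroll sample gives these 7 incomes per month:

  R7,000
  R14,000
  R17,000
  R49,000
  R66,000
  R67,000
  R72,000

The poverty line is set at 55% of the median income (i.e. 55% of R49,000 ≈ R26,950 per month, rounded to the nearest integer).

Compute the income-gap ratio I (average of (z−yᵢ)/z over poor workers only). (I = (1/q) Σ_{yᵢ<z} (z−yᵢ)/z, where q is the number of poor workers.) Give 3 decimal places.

0.530

Below the line: R7,000, R14,000, R17,000 (q = 3 of N = 7).
Shortfall ratios (z−y)/z: 0.7403, 0.4805, 0.3692; sum = 1.589981.
I averages over the q = 3 poor units only: 1.589981 / 3 = 0.530.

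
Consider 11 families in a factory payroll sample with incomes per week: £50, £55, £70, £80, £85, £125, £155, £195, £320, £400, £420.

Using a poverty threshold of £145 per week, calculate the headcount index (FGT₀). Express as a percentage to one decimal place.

6 of the 11 families have income below £145.
H = 6/11 = 54.5%.

54.5%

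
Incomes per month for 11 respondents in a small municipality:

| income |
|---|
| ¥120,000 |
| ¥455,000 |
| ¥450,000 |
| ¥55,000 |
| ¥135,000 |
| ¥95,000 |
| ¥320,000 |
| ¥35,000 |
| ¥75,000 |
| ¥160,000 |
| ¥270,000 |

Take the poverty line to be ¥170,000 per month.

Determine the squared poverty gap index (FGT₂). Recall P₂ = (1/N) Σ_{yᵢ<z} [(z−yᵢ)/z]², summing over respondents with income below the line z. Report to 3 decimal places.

Below z: ¥35,000, ¥55,000, ¥75,000, ¥95,000, ¥120,000, ¥135,000, ¥160,000 (q = 7 of N = 11).
Relative gaps: (170000−35000)/170000 = 0.7941; (170000−55000)/170000 = 0.6765; (170000−75000)/170000 = 0.5588; (170000−95000)/170000 = 0.4412; (170000−120000)/170000 = 0.2941; (170000−135000)/170000 = 0.2059; (170000−160000)/170000 = 0.0588.
Squared: 0.6306; 0.4576; 0.3123; 0.1946; 0.0865; 0.0424; 0.0035.
Sum = 1.727509; P₂ = 1.727509 / 11 = 0.157.

0.157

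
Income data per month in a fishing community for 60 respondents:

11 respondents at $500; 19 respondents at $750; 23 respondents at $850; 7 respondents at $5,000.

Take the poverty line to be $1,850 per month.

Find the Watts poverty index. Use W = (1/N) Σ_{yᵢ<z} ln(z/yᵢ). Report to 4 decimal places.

Below z: 11×$500, 19×$750, 23×$850 (q = 53 of N = 60).
Log gaps: ln(1850/500) = 1.3083 (×11); ln(1850/750) = 0.9029 (×19); ln(1850/850) = 0.7777 (×23).
W = 49.433353 / 60 = 0.8239.

0.8239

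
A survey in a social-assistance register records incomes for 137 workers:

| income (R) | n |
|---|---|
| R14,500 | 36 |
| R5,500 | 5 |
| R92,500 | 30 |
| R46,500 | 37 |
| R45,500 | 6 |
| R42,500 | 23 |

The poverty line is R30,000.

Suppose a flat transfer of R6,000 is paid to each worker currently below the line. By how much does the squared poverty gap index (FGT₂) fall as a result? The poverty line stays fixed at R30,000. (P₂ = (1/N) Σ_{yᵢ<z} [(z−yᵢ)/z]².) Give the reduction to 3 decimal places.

Before: below the line — 5×R5,500, 36×R14,500; squared poverty gap index (FGT₂) = 0.09449.
After the R6,000 transfer: below the line — 5×R11,500, 36×R20,500; squared poverty gap index (FGT₂) = 0.04023.
Reduction = 0.09449 − 0.04023 = 0.054.

0.054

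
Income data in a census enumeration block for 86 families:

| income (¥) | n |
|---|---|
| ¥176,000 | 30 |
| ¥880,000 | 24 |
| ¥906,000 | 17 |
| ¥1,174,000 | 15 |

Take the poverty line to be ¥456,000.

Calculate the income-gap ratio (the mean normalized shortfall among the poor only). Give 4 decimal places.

0.6140

Below z: 30×¥176,000 (q = 30 of N = 86).
Shortfall ratios (z−y)/z: 0.6140 (×30); sum = 18.421053.
I averages over the q = 30 poor units only: 18.421053 / 30 = 0.6140.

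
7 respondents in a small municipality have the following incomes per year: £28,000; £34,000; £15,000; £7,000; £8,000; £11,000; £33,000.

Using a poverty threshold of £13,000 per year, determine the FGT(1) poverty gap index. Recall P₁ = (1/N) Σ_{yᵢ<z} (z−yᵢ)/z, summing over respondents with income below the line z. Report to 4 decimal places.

0.1429

Incomes under z: £7,000, £8,000, £11,000 (q = 3 of N = 7).
Normalized shortfalls: (13000−7000)/13000 = 0.4615; (13000−8000)/13000 = 0.3846; (13000−11000)/13000 = 0.1538.
Σ = 1.000000. Dividing by the full population N = 7 gives P₁ = 0.1429.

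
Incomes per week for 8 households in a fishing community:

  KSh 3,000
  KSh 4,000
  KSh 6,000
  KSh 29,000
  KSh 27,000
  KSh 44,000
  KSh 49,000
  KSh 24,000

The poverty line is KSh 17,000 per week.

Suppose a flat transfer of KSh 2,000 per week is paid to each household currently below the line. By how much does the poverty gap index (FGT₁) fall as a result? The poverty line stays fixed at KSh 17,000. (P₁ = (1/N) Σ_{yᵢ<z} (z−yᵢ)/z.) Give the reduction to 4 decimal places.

0.0441

Before: below the line — KSh 3,000, KSh 4,000, KSh 6,000; poverty gap index (FGT₁) = 0.279412.
After the KSh 2,000 transfer: below the line — KSh 5,000, KSh 6,000, KSh 8,000; poverty gap index (FGT₁) = 0.235294.
Reduction = 0.279412 − 0.235294 = 0.0441.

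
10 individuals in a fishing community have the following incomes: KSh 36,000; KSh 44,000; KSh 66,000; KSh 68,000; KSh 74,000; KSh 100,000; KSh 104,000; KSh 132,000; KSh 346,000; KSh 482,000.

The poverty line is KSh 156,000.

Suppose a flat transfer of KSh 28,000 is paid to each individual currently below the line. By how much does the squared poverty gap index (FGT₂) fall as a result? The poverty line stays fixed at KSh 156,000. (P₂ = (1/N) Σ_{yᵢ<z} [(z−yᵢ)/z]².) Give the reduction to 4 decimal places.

Before: below the line — KSh 36,000, KSh 44,000, KSh 66,000, KSh 68,000, KSh 74,000, KSh 100,000, KSh 104,000, KSh 132,000; squared poverty gap index (FGT₂) = 0.229816.
After the KSh 28,000 transfer: below the line — KSh 64,000, KSh 72,000, KSh 94,000, KSh 96,000, KSh 102,000, KSh 128,000, KSh 132,000; squared poverty gap index (FGT₂) = 0.111933.
Reduction = 0.229816 − 0.111933 = 0.1179.

0.1179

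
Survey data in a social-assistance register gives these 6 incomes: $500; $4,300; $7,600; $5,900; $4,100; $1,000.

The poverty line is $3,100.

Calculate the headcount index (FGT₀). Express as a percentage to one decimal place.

33.3%

2 of the 6 workers have income below $3,100.
H = 2/6 = 33.3%.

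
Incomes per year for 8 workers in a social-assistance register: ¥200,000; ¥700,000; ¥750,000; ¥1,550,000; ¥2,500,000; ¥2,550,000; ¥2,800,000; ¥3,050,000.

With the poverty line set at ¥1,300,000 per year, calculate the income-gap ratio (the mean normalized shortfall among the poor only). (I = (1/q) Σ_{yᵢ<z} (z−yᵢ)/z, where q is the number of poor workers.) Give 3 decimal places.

0.577

Poor units: ¥200,000, ¥700,000, ¥750,000 (q = 3 of N = 8).
Shortfall ratios (z−y)/z: 0.8462, 0.4615, 0.4231; sum = 1.730769.
I averages over the q = 3 poor units only: 1.730769 / 3 = 0.577.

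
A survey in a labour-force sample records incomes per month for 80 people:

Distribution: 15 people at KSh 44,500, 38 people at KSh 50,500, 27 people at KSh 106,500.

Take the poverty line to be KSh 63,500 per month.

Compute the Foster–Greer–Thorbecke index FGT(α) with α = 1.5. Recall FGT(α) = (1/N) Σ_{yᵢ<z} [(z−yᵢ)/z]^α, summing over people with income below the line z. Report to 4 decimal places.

0.0747

Poor units: 15×KSh 44,500, 38×KSh 50,500 (q = 53 of N = 80).
Relative gaps: (63500−44500)/63500 = 0.2992 (×15); (63500−50500)/63500 = 0.2047 (×38).
Raised to α = 1.5: 0.16367 (×15); 0.09263 (×38).
Sum = 5.975017; FGT(1.5) = 5.975017 / 80 = 0.0747.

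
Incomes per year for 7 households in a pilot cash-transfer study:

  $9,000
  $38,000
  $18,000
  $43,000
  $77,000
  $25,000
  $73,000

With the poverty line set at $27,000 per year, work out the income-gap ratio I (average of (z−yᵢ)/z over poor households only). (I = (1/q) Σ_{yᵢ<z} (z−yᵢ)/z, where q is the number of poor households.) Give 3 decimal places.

0.358

Below z: $9,000, $18,000, $25,000 (q = 3 of N = 7).
Shortfall ratios (z−y)/z: 0.6667, 0.3333, 0.0741; sum = 1.074074.
The income-gap ratio divides by q (the poor only): 1.074074 / 3 = 0.358.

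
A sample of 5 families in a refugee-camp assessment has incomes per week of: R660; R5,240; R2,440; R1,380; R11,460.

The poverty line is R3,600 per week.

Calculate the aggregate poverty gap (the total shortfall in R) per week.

Below z: R660, R1,380, R2,440 (q = 3 of N = 5).
Individual gaps: 3600−660 = 2940; 3600−1380 = 2220; 3600−2440 = 1160.
Aggregate gap = R6,320.

R6,320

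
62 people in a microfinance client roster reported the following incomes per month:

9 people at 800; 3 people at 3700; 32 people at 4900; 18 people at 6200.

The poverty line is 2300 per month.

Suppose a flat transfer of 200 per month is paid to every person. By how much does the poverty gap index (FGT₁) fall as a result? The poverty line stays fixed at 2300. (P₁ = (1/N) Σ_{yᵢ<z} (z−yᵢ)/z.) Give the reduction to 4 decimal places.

Before: below the line — 9×800; poverty gap index (FGT₁) = 0.094670.
After the 200 transfer: below the line — 9×1000; poverty gap index (FGT₁) = 0.082048.
Reduction = 0.094670 − 0.082048 = 0.0126.

0.0126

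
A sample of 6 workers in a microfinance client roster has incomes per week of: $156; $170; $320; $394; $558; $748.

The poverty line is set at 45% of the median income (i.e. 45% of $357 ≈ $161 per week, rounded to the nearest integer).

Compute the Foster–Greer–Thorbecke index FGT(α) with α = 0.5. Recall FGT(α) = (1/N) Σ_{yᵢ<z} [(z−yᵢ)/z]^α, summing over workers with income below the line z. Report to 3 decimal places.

Incomes under z: $156 (q = 1 of N = 6).
Gap ratios (z−y)/z: (161−156)/161 = 0.0311.
Raised to α = 0.5: 0.17623.
Sum = 0.176227; FGT(0.5) = 0.176227 / 6 = 0.029.

0.029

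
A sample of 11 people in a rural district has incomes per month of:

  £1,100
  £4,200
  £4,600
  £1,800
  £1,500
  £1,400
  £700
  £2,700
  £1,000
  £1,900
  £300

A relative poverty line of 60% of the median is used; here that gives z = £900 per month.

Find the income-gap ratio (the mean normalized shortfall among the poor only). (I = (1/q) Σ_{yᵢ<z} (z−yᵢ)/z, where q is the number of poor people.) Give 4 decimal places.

Below z: £300, £700 (q = 2 of N = 11).
Shortfall ratios (z−y)/z: 0.6667, 0.2222; sum = 0.888889.
The income-gap ratio divides by q (the poor only): 0.888889 / 2 = 0.4444.

0.4444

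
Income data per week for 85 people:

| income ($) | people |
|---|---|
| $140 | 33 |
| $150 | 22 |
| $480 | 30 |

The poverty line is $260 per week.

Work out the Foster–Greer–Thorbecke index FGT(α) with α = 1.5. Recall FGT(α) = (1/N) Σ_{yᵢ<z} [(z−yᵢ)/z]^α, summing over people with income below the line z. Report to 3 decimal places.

0.193

Poor units: 33×$140, 22×$150 (q = 55 of N = 85).
Shortfall ratios: (260−140)/260 = 0.4615 (×33); (260−150)/260 = 0.4231 (×22).
Raised to α = 1.5: 0.31355 (×33); 0.27519 (×22).
Sum = 16.401399; FGT(1.5) = 16.401399 / 85 = 0.193.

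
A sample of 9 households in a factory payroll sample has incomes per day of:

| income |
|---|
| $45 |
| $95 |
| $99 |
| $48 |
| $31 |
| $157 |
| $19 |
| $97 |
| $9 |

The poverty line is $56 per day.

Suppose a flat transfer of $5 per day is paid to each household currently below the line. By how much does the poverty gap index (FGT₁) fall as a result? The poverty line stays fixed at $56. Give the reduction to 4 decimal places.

Before: below the line — $9, $19, $31, $45, $48; poverty gap index (FGT₁) = 0.253968.
After the $5 transfer: below the line — $14, $24, $36, $50, $53; poverty gap index (FGT₁) = 0.204365.
Reduction = 0.253968 − 0.204365 = 0.0496.

0.0496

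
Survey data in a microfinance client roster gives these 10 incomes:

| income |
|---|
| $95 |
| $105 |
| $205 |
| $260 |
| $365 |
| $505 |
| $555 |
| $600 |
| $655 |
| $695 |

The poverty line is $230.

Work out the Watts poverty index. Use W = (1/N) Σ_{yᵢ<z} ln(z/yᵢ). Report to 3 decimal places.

Poor units: $95, $105, $205 (q = 3 of N = 10).
Log gaps: ln(230/95) = 0.8842; ln(230/105) = 0.7841; ln(230/205) = 0.1151.
W = 1.783391 / 10 = 0.178.

0.178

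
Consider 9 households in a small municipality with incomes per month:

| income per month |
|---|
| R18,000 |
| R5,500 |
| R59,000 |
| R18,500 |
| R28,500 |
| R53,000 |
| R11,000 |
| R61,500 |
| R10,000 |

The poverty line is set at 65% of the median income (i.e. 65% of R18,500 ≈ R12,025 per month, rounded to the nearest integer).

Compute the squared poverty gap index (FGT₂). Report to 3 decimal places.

0.037

Below the line: R5,500, R10,000, R11,000 (q = 3 of N = 9).
Gap ratios (z−y)/z: (12025−5500)/12025 = 0.5426; (12025−10000)/12025 = 0.1684; (12025−11000)/12025 = 0.0852.
Squared: 0.2944; 0.0284; 0.0073.
Sum = 0.330060; P₂ = 0.330060 / 9 = 0.037.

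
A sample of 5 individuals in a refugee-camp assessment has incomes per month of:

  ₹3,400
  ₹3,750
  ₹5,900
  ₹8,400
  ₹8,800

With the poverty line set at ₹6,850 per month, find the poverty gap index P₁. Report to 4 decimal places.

0.2190

Poor units: ₹3,400, ₹3,750, ₹5,900 (q = 3 of N = 5).
Shortfall ratios: (6850−3400)/6850 = 0.5036; (6850−3750)/6850 = 0.4526; (6850−5900)/6850 = 0.1387.
Σ = 1.094891. Dividing by the full population N = 5 gives P₁ = 0.2190.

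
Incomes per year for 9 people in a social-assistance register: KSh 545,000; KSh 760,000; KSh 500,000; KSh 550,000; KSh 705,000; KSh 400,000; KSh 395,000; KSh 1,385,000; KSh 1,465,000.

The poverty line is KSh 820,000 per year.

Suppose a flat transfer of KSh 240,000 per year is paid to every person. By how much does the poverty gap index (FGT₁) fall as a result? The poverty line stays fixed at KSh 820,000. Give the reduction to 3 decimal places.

Before: below the line — KSh 395,000, KSh 400,000, KSh 500,000, KSh 545,000, KSh 550,000, KSh 705,000, KSh 760,000; poverty gap index (FGT₁) = 0.25542.
After the KSh 240,000 transfer: below the line — KSh 635,000, KSh 640,000, KSh 740,000, KSh 785,000, KSh 790,000; poverty gap index (FGT₁) = 0.06911.
Reduction = 0.25542 − 0.06911 = 0.186.

0.186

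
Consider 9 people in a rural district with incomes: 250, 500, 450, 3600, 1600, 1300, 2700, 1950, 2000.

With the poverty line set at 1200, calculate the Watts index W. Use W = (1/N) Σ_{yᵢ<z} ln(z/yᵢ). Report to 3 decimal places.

Incomes under z: 250, 450, 500 (q = 3 of N = 9).
Log gaps: ln(1200/250) = 1.5686; ln(1200/450) = 0.9808; ln(1200/500) = 0.8755.
W = 3.424914 / 9 = 0.381.

0.381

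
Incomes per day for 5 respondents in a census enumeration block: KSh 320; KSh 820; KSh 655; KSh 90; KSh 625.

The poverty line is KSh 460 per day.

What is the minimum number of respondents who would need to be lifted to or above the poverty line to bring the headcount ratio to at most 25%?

1

2 of the 5 respondents are poor, so H = 2/5 = 0.400.
A headcount ratio of at most 25% allows at most ⌊0.25 × 5⌋ = 1 poor respondents.
So at least 2 − 1 = 1 must be lifted.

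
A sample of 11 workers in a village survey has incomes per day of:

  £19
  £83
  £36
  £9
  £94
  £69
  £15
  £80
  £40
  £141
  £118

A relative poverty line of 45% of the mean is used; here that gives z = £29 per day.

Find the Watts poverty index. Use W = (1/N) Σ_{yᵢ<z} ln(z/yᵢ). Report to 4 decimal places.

0.2047

Poor units: £9, £15, £19 (q = 3 of N = 11).
ln(z/y) terms: ln(29/9) = 1.1701; ln(29/15) = 0.6592; ln(29/19) = 0.4229.
W = 2.252174 / 11 = 0.2047.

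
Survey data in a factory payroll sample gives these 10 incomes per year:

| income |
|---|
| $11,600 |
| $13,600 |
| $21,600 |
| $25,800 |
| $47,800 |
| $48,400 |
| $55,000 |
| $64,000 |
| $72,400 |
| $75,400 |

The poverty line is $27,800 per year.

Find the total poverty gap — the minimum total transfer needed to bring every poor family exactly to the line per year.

$38,600

Poor units: $11,600, $13,600, $21,600, $25,800 (q = 4 of N = 10).
Individual gaps: 27800−11600 = 16200; 27800−13600 = 14200; 27800−21600 = 6200; 27800−25800 = 2000.
Aggregate gap = $38,600.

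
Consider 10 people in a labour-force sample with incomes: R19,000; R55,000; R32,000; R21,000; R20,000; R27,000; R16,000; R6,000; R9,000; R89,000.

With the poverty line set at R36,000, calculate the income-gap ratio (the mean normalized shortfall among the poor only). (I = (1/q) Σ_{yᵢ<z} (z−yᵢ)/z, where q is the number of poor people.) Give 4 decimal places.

Poor units: R6,000, R9,000, R16,000, R19,000, R20,000, R21,000, R27,000, R32,000 (q = 8 of N = 10).
Shortfall ratios (z−y)/z: 0.8333, 0.7500, 0.5556, 0.4722, 0.4444, 0.4167, 0.2500, 0.1111; sum = 3.833333.
I averages over the q = 8 poor units only: 3.833333 / 8 = 0.4792.

0.4792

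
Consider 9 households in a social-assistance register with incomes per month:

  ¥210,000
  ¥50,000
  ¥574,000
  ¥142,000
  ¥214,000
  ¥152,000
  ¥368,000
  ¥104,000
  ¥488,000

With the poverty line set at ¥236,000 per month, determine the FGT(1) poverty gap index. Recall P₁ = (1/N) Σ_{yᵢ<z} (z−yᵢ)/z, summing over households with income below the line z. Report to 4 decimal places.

0.2561

Below z: ¥50,000, ¥104,000, ¥142,000, ¥152,000, ¥210,000, ¥214,000 (q = 6 of N = 9).
Gap ratios (z−y)/z: (236000−50000)/236000 = 0.7881; (236000−104000)/236000 = 0.5593; (236000−142000)/236000 = 0.3983; (236000−152000)/236000 = 0.3559; (236000−210000)/236000 = 0.1102; (236000−214000)/236000 = 0.0932.
Sum of shortfalls = 2.305085; P₁ averages over all N: 2.305085 / 9 = 0.2561.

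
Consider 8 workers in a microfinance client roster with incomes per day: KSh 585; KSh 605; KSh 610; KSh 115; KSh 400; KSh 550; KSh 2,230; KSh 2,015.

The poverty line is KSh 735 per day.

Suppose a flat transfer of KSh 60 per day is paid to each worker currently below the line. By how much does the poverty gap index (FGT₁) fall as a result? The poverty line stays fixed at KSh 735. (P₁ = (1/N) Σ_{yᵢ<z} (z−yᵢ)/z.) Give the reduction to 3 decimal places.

Before: below the line — KSh 115, KSh 400, KSh 550, KSh 585, KSh 605, KSh 610; poverty gap index (FGT₁) = 0.26276.
After the KSh 60 transfer: below the line — KSh 175, KSh 460, KSh 610, KSh 645, KSh 665, KSh 670; poverty gap index (FGT₁) = 0.20153.
Reduction = 0.26276 − 0.20153 = 0.061.

0.061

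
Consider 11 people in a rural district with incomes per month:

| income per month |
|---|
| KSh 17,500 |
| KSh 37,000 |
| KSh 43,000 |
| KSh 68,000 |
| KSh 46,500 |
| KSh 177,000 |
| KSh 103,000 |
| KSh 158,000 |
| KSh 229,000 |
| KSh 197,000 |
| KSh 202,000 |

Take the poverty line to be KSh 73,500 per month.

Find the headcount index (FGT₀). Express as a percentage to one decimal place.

45.5%

5 of the 11 people have income below KSh 73,500.
H = 5/11 = 45.5%.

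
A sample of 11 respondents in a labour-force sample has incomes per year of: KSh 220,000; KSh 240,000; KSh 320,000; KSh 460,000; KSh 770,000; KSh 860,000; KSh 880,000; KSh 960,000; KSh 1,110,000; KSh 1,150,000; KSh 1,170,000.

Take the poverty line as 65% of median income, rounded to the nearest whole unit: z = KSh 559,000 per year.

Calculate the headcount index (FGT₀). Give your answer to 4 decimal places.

0.3636

4 of the 11 respondents have income below KSh 559,000.
H = 4/11 = 0.3636.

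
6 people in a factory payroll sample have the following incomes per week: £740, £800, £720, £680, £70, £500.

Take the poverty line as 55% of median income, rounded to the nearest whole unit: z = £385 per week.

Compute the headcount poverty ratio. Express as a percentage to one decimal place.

1 of the 6 people have income below £385.
H = 1/6 = 16.7%.

16.7%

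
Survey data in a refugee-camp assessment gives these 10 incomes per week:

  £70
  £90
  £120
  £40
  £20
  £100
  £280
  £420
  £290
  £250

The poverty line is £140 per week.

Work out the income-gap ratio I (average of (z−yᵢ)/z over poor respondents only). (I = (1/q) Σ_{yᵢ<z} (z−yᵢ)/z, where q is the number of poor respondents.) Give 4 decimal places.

0.4762

Below z: £20, £40, £70, £90, £100, £120 (q = 6 of N = 10).
Relative gaps: 0.8571, 0.7143, 0.5000, 0.3571, 0.2857, 0.1429; sum = 2.857143.
I averages over the q = 6 poor units only: 2.857143 / 6 = 0.4762.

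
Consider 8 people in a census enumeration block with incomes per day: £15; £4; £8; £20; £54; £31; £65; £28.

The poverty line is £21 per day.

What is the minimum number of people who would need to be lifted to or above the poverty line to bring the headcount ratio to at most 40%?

4 of the 8 people are poor, so H = 4/8 = 0.500.
A headcount ratio of at most 40% allows at most ⌊0.40 × 8⌋ = 3 poor people.
So at least 4 − 3 = 1 must be lifted.

1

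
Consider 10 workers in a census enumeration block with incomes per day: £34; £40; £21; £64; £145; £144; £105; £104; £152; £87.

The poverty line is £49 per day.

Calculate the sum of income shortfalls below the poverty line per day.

£52

Incomes under z: £21, £34, £40 (q = 3 of N = 10).
Individual gaps: 49−21 = 28; 49−34 = 15; 49−40 = 9.
Aggregate gap = £52.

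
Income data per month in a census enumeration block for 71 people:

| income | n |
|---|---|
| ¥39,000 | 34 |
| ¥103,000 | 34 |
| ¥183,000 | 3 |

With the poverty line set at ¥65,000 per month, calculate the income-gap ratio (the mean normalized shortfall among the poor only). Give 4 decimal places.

0.4000

Incomes under z: 34×¥39,000 (q = 34 of N = 71).
Shortfall ratios (z−y)/z: 0.4000 (×34); sum = 13.600000.
I averages over the q = 34 poor units only: 13.600000 / 34 = 0.4000.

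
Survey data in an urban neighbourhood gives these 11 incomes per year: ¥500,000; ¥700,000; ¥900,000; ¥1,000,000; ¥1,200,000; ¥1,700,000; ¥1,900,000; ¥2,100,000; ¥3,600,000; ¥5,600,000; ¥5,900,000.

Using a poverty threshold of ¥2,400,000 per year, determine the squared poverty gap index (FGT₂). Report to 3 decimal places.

0.205

Poor units: ¥500,000, ¥700,000, ¥900,000, ¥1,000,000, ¥1,200,000, ¥1,700,000, ¥1,900,000, ¥2,100,000 (q = 8 of N = 11).
Gap ratios (z−y)/z: (2400000−500000)/2400000 = 0.7917; (2400000−700000)/2400000 = 0.7083; (2400000−900000)/2400000 = 0.6250; (2400000−1000000)/2400000 = 0.5833; (2400000−1200000)/2400000 = 0.5000; (2400000−1700000)/2400000 = 0.2917; (2400000−1900000)/2400000 = 0.2083; (2400000−2100000)/2400000 = 0.1250.
Squared: 0.6267; 0.5017; 0.3906; 0.3403; 0.2500; 0.0851; 0.0434; 0.0156.
Sum = 2.253472; P₂ = 2.253472 / 11 = 0.205.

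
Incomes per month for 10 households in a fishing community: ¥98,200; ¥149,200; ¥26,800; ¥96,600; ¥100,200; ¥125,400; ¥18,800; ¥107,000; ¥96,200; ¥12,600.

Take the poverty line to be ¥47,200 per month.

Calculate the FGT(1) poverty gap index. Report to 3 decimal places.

0.177

Poor units: ¥12,600, ¥18,800, ¥26,800 (q = 3 of N = 10).
Shortfall ratios: (47200−12600)/47200 = 0.7331; (47200−18800)/47200 = 0.6017; (47200−26800)/47200 = 0.4322.
Σ = 1.766949. Dividing by the full population N = 10 gives P₁ = 0.177.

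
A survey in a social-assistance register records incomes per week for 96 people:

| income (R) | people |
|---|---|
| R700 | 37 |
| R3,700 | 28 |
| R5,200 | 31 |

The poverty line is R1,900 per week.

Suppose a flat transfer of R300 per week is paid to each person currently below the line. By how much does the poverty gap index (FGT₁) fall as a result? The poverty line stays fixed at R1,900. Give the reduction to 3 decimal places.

0.061

Before: below the line — 37×R700; poverty gap index (FGT₁) = 0.24342.
After the R300 transfer: below the line — 37×R1,000; poverty gap index (FGT₁) = 0.18257.
Reduction = 0.24342 − 0.18257 = 0.061.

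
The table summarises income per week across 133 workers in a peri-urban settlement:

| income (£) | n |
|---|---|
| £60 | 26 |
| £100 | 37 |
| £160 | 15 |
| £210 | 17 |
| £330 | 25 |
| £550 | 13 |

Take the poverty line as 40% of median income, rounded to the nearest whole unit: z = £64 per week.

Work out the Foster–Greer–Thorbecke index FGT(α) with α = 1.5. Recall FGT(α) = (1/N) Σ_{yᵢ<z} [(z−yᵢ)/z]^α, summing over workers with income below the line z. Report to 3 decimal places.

Poor units: 26×£60 (q = 26 of N = 133).
Normalized shortfalls: (64−60)/64 = 0.0625 (×26).
Raised to α = 1.5: 0.01562 (×26).
Sum = 0.406250; FGT(1.5) = 0.406250 / 133 = 0.003.

0.003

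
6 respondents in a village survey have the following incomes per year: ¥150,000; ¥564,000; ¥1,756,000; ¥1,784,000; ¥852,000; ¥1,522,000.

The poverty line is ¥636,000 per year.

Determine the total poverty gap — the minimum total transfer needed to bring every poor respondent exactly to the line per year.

Below the line: ¥150,000, ¥564,000 (q = 2 of N = 6).
Individual gaps: 636000−150000 = 486000; 636000−564000 = 72000.
Aggregate gap = ¥558,000.

¥558,000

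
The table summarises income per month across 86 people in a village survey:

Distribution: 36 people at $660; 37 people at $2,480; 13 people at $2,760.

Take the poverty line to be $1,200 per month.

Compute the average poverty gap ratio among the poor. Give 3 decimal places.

0.450

Poor units: 36×$660 (q = 36 of N = 86).
Relative gaps: 0.4500 (×36); sum = 16.200000.
I averages over the q = 36 poor units only: 16.200000 / 36 = 0.450.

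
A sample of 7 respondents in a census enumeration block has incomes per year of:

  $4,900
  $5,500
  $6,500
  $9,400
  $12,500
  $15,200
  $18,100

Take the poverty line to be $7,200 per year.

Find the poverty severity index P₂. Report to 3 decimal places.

0.024

Incomes under z: $4,900, $5,500, $6,500 (q = 3 of N = 7).
Shortfall ratios: (7200−4900)/7200 = 0.3194; (7200−5500)/7200 = 0.2361; (7200−6500)/7200 = 0.0972.
Squared: 0.1020; 0.0557; 0.0095.
Sum = 0.167245; P₂ = 0.167245 / 7 = 0.024.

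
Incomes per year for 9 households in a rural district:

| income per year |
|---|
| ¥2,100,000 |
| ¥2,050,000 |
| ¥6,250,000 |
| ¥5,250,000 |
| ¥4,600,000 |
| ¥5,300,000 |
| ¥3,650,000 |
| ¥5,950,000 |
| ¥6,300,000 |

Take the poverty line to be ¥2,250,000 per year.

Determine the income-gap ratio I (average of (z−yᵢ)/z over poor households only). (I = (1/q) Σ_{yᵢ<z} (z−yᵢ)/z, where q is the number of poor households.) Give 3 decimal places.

0.078

Incomes under z: ¥2,050,000, ¥2,100,000 (q = 2 of N = 9).
Shortfall ratios (z−y)/z: 0.0889, 0.0667; sum = 0.155556.
The income-gap ratio divides by q (the poor only): 0.155556 / 2 = 0.078.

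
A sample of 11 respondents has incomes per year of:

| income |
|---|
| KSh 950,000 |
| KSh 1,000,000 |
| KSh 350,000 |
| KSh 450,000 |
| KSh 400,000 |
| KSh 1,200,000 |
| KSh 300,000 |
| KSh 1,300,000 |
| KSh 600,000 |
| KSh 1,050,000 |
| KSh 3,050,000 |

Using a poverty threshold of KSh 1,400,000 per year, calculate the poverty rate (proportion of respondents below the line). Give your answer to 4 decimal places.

10 of the 11 respondents have income below KSh 1,400,000.
H = 10/11 = 0.9091.

0.9091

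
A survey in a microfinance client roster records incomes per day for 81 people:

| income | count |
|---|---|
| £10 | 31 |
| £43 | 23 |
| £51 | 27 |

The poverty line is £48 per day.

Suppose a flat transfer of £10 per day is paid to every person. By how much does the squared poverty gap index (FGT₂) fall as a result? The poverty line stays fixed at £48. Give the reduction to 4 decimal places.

0.1127

Before: below the line — 31×£10, 23×£43; squared poverty gap index (FGT₂) = 0.242943.
After the £10 transfer: below the line — 31×£20; squared poverty gap index (FGT₂) = 0.130230.
Reduction = 0.242943 − 0.130230 = 0.1127.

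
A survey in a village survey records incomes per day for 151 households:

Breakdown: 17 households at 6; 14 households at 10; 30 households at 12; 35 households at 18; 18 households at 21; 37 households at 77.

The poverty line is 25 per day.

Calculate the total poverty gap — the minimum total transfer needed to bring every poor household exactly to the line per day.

Incomes under z: 17×6, 14×10, 30×12, 35×18, 18×21 (q = 114 of N = 151).
Individual gaps: 17×(25−6) = 323; 14×(25−10) = 210; 30×(25−12) = 390; 35×(25−18) = 245; 18×(25−21) = 72.
Aggregate gap = 1240.

1240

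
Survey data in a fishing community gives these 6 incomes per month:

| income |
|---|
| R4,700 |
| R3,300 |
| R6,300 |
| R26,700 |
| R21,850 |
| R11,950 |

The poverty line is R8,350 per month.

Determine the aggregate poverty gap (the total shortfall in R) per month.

R10,750

Poor units: R3,300, R4,700, R6,300 (q = 3 of N = 6).
Individual gaps: 8350−3300 = 5050; 8350−4700 = 3650; 8350−6300 = 2050.
Aggregate gap = R10,750.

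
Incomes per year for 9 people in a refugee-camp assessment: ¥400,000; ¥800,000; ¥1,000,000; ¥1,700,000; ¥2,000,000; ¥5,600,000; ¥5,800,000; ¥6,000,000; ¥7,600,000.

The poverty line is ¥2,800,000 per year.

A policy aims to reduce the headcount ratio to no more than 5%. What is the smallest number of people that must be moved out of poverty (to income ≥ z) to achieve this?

5

5 of the 9 people are poor, so H = 5/9 = 0.556.
A headcount ratio of at most 5% allows at most ⌊0.05 × 9⌋ = 0 poor people.
So at least 5 − 0 = 5 must be lifted.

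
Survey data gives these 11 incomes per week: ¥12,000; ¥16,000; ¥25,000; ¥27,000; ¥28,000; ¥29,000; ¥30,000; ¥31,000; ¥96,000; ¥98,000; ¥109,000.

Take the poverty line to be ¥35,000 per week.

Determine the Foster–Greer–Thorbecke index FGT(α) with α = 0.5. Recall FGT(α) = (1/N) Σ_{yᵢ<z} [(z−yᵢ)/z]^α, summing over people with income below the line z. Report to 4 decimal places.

Below the line: ¥12,000, ¥16,000, ¥25,000, ¥27,000, ¥28,000, ¥29,000, ¥30,000, ¥31,000 (q = 8 of N = 11).
Shortfall ratios: (35000−12000)/35000 = 0.6571; (35000−16000)/35000 = 0.5429; (35000−25000)/35000 = 0.2857; (35000−27000)/35000 = 0.2286; (35000−28000)/35000 = 0.2000; (35000−29000)/35000 = 0.1714; (35000−30000)/35000 = 0.1429; (35000−31000)/35000 = 0.1143.
Raised to α = 0.5: 0.81064; 0.73679; 0.53452; 0.47809; 0.44721; 0.41404; 0.37796; 0.33806.
Sum = 4.137325; FGT(0.5) = 4.137325 / 11 = 0.3761.

0.3761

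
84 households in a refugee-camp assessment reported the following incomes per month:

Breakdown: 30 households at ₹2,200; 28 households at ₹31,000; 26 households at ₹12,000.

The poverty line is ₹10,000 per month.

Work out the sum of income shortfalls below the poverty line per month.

Below z: 30×₹2,200 (q = 30 of N = 84).
Individual gaps: 30×(10000−2200) = 234000.
Aggregate gap = ₹234,000.

₹234,000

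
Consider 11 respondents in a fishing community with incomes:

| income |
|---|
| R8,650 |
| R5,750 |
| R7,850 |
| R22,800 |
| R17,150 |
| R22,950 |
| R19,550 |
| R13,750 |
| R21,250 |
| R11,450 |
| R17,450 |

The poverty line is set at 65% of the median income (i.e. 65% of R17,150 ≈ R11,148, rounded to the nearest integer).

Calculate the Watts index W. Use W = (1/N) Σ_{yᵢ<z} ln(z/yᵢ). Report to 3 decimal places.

0.115

Poor units: R5,750, R7,850, R8,650 (q = 3 of N = 11).
Log gaps: ln(11148/5750) = 0.6621; ln(11148/7850) = 0.3507; ln(11148/8650) = 0.2537.
W = 1.266508 / 11 = 0.115.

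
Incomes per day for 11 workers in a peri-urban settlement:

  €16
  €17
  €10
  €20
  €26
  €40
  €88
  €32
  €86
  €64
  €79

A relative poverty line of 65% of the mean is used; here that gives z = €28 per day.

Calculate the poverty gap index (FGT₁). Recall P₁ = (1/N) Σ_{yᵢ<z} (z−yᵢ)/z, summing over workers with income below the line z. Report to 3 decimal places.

0.166

Below the line: €10, €16, €17, €20, €26 (q = 5 of N = 11).
Shortfall ratios: (28−10)/28 = 0.6429; (28−16)/28 = 0.4286; (28−17)/28 = 0.3929; (28−20)/28 = 0.2857; (28−26)/28 = 0.0714.
Σ = 1.821429. Dividing by the full population N = 11 gives P₁ = 0.166.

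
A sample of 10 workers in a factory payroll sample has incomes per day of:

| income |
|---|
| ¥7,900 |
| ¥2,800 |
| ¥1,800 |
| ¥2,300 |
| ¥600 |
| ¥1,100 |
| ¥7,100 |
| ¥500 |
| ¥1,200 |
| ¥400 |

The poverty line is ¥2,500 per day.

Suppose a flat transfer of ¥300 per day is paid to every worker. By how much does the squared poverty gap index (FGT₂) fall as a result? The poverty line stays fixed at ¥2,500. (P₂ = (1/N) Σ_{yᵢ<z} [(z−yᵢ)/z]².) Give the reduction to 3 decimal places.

0.082

Before: below the line — ¥400, ¥500, ¥600, ¥1,100, ¥1,200, ¥1,800, ¥2,300; squared poverty gap index (FGT₂) = 0.25920.
After the ¥300 transfer: below the line — ¥700, ¥800, ¥900, ¥1,400, ¥1,500, ¥2,100; squared poverty gap index (FGT₂) = 0.17696.
Reduction = 0.25920 − 0.17696 = 0.082.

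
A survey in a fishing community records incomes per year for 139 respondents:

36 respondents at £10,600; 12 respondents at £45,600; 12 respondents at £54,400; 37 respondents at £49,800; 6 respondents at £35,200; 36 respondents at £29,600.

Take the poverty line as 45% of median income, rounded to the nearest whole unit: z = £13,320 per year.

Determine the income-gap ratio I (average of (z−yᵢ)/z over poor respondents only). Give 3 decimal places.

0.204

Poor units: 36×£10,600 (q = 36 of N = 139).
Shortfall ratios (z−y)/z: 0.2042 (×36); sum = 7.351351.
I averages over the q = 36 poor units only: 7.351351 / 36 = 0.204.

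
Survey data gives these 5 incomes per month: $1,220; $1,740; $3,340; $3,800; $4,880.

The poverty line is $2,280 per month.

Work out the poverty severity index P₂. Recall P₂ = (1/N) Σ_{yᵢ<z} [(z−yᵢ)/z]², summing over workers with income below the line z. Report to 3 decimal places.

Poor units: $1,220, $1,740 (q = 2 of N = 5).
Shortfall ratios: (2280−1220)/2280 = 0.4649; (2280−1740)/2280 = 0.2368.
Squared: 0.2161; 0.0561.
Sum = 0.272238; P₂ = 0.272238 / 5 = 0.054.

0.054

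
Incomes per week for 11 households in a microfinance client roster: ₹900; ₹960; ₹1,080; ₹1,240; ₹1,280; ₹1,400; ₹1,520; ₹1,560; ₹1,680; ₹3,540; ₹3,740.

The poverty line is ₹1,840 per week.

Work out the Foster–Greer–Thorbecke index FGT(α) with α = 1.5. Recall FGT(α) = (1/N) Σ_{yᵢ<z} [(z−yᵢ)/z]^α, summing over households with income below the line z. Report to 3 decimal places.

0.145

Below z: ₹900, ₹960, ₹1,080, ₹1,240, ₹1,280, ₹1,400, ₹1,520, ₹1,560, ₹1,680 (q = 9 of N = 11).
Normalized shortfalls: (1840−900)/1840 = 0.5109; (1840−960)/1840 = 0.4783; (1840−1080)/1840 = 0.4130; (1840−1240)/1840 = 0.3261; (1840−1280)/1840 = 0.3043; (1840−1400)/1840 = 0.2391; (1840−1520)/1840 = 0.1739; (1840−1560)/1840 = 0.1522; (1840−1680)/1840 = 0.0870.
Raised to α = 1.5: 0.36514; 0.33075; 0.26546; 0.18621; 0.16790; 0.11694; 0.07253; 0.05936; 0.02564.
Sum = 1.589928; FGT(1.5) = 1.589928 / 11 = 0.145.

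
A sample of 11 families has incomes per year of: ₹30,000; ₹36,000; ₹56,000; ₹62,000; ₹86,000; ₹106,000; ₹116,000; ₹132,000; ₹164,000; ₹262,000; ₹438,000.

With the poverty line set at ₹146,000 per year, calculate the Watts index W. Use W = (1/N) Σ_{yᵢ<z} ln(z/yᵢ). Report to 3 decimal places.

0.543

Poor units: ₹30,000, ₹36,000, ₹56,000, ₹62,000, ₹86,000, ₹106,000, ₹116,000, ₹132,000 (q = 8 of N = 11).
Log gaps: ln(146000/30000) = 1.5824; ln(146000/36000) = 1.4001; ln(146000/56000) = 0.9583; ln(146000/62000) = 0.8565; ln(146000/86000) = 0.5293; ln(146000/106000) = 0.3202; ln(146000/116000) = 0.2300; ln(146000/132000) = 0.1008.
W = 5.977472 / 11 = 0.543.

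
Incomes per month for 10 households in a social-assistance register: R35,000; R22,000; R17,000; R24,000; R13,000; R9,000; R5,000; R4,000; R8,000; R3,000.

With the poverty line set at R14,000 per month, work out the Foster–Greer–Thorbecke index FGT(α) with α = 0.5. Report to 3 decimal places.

Incomes under z: R3,000, R4,000, R5,000, R8,000, R9,000, R13,000 (q = 6 of N = 10).
Relative gaps: (14000−3000)/14000 = 0.7857; (14000−4000)/14000 = 0.7143; (14000−5000)/14000 = 0.6429; (14000−8000)/14000 = 0.4286; (14000−9000)/14000 = 0.3571; (14000−13000)/14000 = 0.0714.
Raised to α = 0.5: 0.88641; 0.84515; 0.80178; 0.65465; 0.59761; 0.26726.
Sum = 4.052872; FGT(0.5) = 4.052872 / 10 = 0.405.

0.405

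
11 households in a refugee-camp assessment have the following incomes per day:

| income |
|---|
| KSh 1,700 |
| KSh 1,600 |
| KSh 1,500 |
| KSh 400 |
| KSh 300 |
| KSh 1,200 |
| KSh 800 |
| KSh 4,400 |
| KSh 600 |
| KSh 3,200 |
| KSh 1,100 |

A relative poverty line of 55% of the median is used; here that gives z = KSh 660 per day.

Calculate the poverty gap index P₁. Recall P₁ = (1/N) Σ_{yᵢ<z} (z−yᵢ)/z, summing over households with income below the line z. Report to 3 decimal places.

Below the line: KSh 300, KSh 400, KSh 600 (q = 3 of N = 11).
Shortfall ratios: (660−300)/660 = 0.5455; (660−400)/660 = 0.3939; (660−600)/660 = 0.0909.
Sum of shortfalls = 1.030303; P₁ averages over all N: 1.030303 / 11 = 0.094.

0.094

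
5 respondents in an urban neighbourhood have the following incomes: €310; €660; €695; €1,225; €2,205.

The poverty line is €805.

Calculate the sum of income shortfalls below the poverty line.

€750

Below z: €310, €660, €695 (q = 3 of N = 5).
Individual gaps: 805−310 = 495; 805−660 = 145; 805−695 = 110.
Aggregate gap = €750.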